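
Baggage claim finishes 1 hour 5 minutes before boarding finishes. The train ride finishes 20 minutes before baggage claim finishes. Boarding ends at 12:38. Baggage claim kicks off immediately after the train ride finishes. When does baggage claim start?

Baggage claim ends at 12:38 − 65 min = 11:33.
The train ride ends at 11:33 − 20 min = 11:13.
So baggage claim starts at 11:13.

11:13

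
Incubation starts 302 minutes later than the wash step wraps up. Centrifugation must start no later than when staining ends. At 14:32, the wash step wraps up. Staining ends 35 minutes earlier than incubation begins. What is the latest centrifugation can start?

18:59

Incubation starts at 14:32 + 302 min = 19:34.
Staining ends at 19:34 − 35 min = 18:59.
Centrifugation is bounded by staining, so the latest it can start is 18:59.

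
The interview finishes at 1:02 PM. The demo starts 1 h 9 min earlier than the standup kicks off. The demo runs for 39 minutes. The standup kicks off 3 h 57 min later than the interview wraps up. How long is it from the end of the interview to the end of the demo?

3 h 27 min

The standup starts at 1:02 PM + 237 min = 4:59 PM.
The demo starts at 4:59 PM − 69 min = 3:50 PM.
The demo ends at 3:50 PM + 39 min = 4:29 PM.
From 1:02 PM to 4:29 PM is 3 h 27 min.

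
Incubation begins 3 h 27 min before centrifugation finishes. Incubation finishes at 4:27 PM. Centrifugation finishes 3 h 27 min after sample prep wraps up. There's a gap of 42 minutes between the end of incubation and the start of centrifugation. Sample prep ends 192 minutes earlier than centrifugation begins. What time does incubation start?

Centrifugation starts at 4:27 PM + 42 min = 5:09 PM.
Sample prep ends at 5:09 PM − 192 min = 1:57 PM.
Centrifugation ends at 1:57 PM + 207 min = 5:24 PM.
Incubation starts at 5:24 PM − 207 min = 1:57 PM.

1:57 PM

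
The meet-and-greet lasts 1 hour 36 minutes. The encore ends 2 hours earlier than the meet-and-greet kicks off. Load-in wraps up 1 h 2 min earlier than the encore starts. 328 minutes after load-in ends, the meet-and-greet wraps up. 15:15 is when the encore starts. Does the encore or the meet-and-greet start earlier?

the encore

Load-in ends at 15:15 − 62 min = 14:13.
The meet-and-greet ends at 14:13 + 328 min = 19:41.
The meet-and-greet starts at 19:41 − 96 min = 18:05.
The encore starts at 15:15 and the meet-and-greet starts at 18:05, so the encore is first.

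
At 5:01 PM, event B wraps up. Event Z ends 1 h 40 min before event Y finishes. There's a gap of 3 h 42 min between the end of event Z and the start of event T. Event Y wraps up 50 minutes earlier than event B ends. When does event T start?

6:13 PM

Event Y ends at 5:01 PM − 50 min = 4:11 PM.
Event Z ends at 4:11 PM − 100 min = 2:31 PM.
Event T starts at 2:31 PM + 222 min = 6:13 PM.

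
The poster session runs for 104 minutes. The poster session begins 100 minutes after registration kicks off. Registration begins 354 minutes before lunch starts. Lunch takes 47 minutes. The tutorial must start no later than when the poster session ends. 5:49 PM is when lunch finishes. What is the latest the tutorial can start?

Lunch starts at 5:49 PM − 47 min = 5:02 PM.
Registration starts at 5:02 PM − 354 min = 11:08 AM.
The poster session starts at 11:08 AM + 100 min = 12:48 PM.
The poster session ends at 12:48 PM + 104 min = 2:32 PM.
The tutorial is bounded by the poster session, so the latest it can start is 2:32 PM.

2:32 PM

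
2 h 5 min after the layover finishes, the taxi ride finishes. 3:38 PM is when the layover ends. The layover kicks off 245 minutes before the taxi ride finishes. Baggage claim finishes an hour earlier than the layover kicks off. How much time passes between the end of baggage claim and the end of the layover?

The taxi ride ends at 3:38 PM + 125 min = 5:43 PM.
The layover starts at 5:43 PM − 245 min = 1:38 PM.
Baggage claim ends at 1:38 PM − 60 min = 12:38 PM.
From 12:38 PM to 3:38 PM is 3 hours.

3 hours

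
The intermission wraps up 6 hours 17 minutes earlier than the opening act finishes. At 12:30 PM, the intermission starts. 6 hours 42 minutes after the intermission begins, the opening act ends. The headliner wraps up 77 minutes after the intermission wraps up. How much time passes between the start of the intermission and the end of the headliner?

102 minutes

The opening act ends at 12:30 PM + 402 min = 7:12 PM.
The intermission ends at 7:12 PM − 377 min = 12:55 PM.
The headliner ends at 12:55 PM + 77 min = 2:12 PM.
From 12:30 PM to 2:12 PM is 102 minutes.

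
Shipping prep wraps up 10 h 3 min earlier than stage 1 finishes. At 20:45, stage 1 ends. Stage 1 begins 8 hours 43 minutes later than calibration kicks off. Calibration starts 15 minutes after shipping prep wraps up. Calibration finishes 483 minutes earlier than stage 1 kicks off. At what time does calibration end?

11:37

Shipping prep ends at 20:45 − 603 min = 10:42.
Calibration starts at 10:42 + 15 min = 10:57.
Stage 1 starts at 10:57 + 523 min = 19:40.
Calibration ends at 19:40 − 483 min = 11:37.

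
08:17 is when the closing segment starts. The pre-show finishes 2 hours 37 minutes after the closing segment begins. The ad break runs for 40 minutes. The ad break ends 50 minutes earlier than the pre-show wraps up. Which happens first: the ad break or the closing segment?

the closing segment

The pre-show ends at 08:17 + 157 min = 10:54.
The ad break ends at 10:54 − 50 min = 10:04.
The ad break starts at 10:04 − 40 min = 09:24.
The ad break starts at 09:24 and the closing segment starts at 08:17, so the closing segment is first.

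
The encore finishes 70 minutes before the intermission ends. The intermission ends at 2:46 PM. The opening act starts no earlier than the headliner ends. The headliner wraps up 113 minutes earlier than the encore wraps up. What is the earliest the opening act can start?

The encore ends at 2:46 PM − 70 min = 1:36 PM.
The headliner ends at 1:36 PM − 113 min = 11:43 AM.
The opening act is bounded by the headliner, so the earliest it can start is 11:43 AM.

11:43 AM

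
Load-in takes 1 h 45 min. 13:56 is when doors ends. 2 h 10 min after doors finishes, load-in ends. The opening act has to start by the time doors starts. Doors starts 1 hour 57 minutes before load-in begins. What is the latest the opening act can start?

Load-in ends at 13:56 + 130 min = 16:06.
Load-in starts at 16:06 − 105 min = 14:21.
Doors starts at 14:21 − 117 min = 12:24.
The opening act is bounded by doors, so the latest it can start is 12:24.

12:24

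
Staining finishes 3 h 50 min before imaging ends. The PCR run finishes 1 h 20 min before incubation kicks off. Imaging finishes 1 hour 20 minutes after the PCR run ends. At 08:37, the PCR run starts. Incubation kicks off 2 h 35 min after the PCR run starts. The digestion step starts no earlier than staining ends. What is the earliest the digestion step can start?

07:22

Incubation starts at 08:37 + 155 min = 11:12.
The PCR run ends at 11:12 − 80 min = 09:52.
Imaging ends at 09:52 + 80 min = 11:12.
Staining ends at 11:12 − 230 min = 07:22.
The digestion step is bounded by staining, so the earliest it can start is 07:22.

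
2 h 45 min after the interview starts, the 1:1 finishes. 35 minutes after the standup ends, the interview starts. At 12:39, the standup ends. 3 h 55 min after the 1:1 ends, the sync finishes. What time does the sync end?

The interview starts at 12:39 + 35 min = 13:14.
The 1:1 ends at 13:14 + 165 min = 15:59.
The sync ends at 15:59 + 235 min = 19:54.

19:54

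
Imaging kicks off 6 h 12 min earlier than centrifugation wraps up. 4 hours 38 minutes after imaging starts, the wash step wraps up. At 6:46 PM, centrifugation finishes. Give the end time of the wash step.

5:12 PM

Imaging starts at 6:46 PM − 372 min = 12:34 PM.
The wash step ends at 12:34 PM + 278 min = 5:12 PM.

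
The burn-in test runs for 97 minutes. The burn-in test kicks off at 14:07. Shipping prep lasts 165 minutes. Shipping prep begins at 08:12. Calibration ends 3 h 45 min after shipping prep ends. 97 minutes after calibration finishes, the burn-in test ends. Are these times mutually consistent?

Shipping prep ends at 08:12 + 165 min = 10:57.
Calibration ends at 10:57 + 225 min = 14:42.
The burn-in test ends at 14:42 + 97 min = 16:19.
The burn-in test starts at 16:19 − 97 min = 14:42.
But the burn-in test is also said to start at 14:07 — a 35-minute conflict.

No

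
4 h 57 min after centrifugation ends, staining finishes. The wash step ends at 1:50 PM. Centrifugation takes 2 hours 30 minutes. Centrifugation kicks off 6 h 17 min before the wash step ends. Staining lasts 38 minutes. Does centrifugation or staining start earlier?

centrifugation

Centrifugation starts at 1:50 PM − 377 min = 7:33 AM.
Centrifugation ends at 7:33 AM + 150 min = 10:03 AM.
Staining ends at 10:03 AM + 297 min = 3:00 PM.
Staining starts at 3:00 PM − 38 min = 2:22 PM.
Centrifugation starts at 7:33 AM and staining starts at 2:22 PM, so centrifugation is first.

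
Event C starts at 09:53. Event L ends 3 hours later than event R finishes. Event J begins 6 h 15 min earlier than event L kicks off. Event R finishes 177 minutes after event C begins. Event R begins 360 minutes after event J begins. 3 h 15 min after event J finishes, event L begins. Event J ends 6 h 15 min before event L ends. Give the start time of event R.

Event R ends at 09:53 + 177 min = 12:50.
Event L ends at 12:50 + 180 min = 15:50.
Event J ends at 15:50 − 375 min = 09:35.
Event L starts at 09:35 + 195 min = 12:50.
Event J starts at 12:50 − 375 min = 06:35.
Event R starts at 06:35 + 360 min = 12:35.

12:35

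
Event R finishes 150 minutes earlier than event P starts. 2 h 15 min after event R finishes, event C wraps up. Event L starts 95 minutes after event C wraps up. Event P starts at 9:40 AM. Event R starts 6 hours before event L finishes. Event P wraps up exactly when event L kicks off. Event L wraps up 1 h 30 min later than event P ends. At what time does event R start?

6:30 AM

Event R ends at 9:40 AM − 150 min = 7:10 AM.
Event C ends at 7:10 AM + 135 min = 9:25 AM.
Event L starts at 9:25 AM + 95 min = 11:00 AM.
So event P ends at 11:00 AM.
Event L ends at 11:00 AM + 90 min = 12:30 PM.
Event R starts at 12:30 PM − 360 min = 6:30 AM.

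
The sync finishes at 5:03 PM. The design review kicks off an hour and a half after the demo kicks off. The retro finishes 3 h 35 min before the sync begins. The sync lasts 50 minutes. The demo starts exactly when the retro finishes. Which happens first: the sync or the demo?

the demo

The sync starts at 5:03 PM − 50 min = 4:13 PM.
The retro ends at 4:13 PM − 215 min = 12:38 PM.
So the demo starts at 12:38 PM.
The sync starts at 4:13 PM and the demo starts at 12:38 PM, so the demo is first.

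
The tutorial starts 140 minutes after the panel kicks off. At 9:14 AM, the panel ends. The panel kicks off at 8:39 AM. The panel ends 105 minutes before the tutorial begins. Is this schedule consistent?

Yes

The tutorial starts at 8:39 AM + 140 min = 10:59 AM.
The panel ends at 10:59 AM − 105 min = 9:14 AM.
That matches the stated 9:14 AM, so the schedule is consistent.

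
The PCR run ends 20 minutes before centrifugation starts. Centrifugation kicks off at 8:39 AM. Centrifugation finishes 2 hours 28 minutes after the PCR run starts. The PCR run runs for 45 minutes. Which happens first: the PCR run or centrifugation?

the PCR run

The PCR run ends at 8:39 AM − 20 min = 8:19 AM.
The PCR run starts at 8:19 AM − 45 min = 7:34 AM.
The PCR run starts at 7:34 AM and centrifugation starts at 8:39 AM, so the PCR run is first.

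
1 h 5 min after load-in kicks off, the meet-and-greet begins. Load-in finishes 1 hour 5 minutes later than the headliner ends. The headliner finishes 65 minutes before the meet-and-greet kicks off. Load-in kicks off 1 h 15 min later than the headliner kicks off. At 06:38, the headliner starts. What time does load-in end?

Load-in starts at 06:38 + 75 min = 07:53.
The meet-and-greet starts at 07:53 + 65 min = 08:58.
The headliner ends at 08:58 − 65 min = 07:53.
Load-in ends at 07:53 + 65 min = 08:58.

08:58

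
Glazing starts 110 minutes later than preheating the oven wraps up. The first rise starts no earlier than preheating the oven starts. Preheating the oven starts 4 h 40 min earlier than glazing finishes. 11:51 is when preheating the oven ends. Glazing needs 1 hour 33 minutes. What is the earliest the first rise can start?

Glazing starts at 11:51 + 110 min = 13:41.
Glazing ends at 13:41 + 93 min = 15:14.
Preheating the oven starts at 15:14 − 280 min = 10:34.
The first rise is bounded by preheating the oven, so the earliest it can start is 10:34.

10:34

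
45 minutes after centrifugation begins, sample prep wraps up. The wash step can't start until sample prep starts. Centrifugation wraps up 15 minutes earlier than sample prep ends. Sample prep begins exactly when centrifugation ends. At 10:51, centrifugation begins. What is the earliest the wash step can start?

Sample prep ends at 10:51 + 45 min = 11:36.
Centrifugation ends at 11:36 − 15 min = 11:21.
So sample prep starts at 11:21.
The wash step is bounded by sample prep, so the earliest it can start is 11:21.

11:21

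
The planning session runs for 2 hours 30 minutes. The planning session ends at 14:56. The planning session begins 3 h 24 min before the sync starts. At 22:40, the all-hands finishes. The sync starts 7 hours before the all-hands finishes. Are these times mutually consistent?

The sync starts at 22:40 − 420 min = 15:40.
The planning session starts at 15:40 − 204 min = 12:16.
The planning session ends at 12:16 + 150 min = 14:46.
But the planning session is also said to end at 14:56 — a 10-minute conflict.

No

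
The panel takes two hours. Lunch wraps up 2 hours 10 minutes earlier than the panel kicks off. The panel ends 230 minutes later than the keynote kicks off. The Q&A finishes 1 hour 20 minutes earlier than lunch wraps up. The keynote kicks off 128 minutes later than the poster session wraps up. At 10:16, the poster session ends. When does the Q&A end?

The keynote starts at 10:16 + 128 min = 12:24.
The panel ends at 12:24 + 230 min = 16:14.
The panel starts at 16:14 − 120 min = 14:14.
Lunch ends at 14:14 − 130 min = 12:04.
The Q&A ends at 12:04 − 80 min = 10:44.

10:44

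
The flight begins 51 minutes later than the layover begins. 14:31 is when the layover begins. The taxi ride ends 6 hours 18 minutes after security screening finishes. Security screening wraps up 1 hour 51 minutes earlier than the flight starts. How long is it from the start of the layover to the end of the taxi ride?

The flight starts at 14:31 + 51 min = 15:22.
Security screening ends at 15:22 − 111 min = 13:31.
The taxi ride ends at 13:31 + 378 min = 19:49.
From 14:31 to 19:49 is 5 hours 18 minutes.

5 hours 18 minutes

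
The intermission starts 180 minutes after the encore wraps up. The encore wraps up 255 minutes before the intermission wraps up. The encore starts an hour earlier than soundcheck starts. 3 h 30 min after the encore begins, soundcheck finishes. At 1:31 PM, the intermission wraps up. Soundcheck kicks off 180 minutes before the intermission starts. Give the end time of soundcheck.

The encore ends at 1:31 PM − 255 min = 9:16 AM.
The intermission starts at 9:16 AM + 180 min = 12:16 PM.
Soundcheck starts at 12:16 PM − 180 min = 9:16 AM.
The encore starts at 9:16 AM − 60 min = 8:16 AM.
Soundcheck ends at 8:16 AM + 210 min = 11:46 AM.

11:46 AM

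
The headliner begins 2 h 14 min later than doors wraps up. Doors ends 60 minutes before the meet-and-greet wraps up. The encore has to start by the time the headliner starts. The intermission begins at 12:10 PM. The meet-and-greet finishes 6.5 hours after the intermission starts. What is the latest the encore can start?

7:54 PM

The meet-and-greet ends at 12:10 PM + 390 min = 6:40 PM.
Doors ends at 6:40 PM − 60 min = 5:40 PM.
The headliner starts at 5:40 PM + 134 min = 7:54 PM.
The encore is bounded by the headliner, so the latest it can start is 7:54 PM.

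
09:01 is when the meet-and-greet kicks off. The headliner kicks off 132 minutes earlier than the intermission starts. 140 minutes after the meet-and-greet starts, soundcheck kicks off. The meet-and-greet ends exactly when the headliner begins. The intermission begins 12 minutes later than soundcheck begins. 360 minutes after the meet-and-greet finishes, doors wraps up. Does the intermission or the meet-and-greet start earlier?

Soundcheck starts at 09:01 + 140 min = 11:21.
The intermission starts at 11:21 + 12 min = 11:33.
The intermission starts at 11:33 and the meet-and-greet starts at 09:01, so the meet-and-greet is first.

the meet-and-greet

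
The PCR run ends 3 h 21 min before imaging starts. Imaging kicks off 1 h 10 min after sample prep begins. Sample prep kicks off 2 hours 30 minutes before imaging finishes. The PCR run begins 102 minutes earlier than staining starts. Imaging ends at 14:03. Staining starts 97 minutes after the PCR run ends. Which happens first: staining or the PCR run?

Sample prep starts at 14:03 − 150 min = 11:33.
Imaging starts at 11:33 + 70 min = 12:43.
The PCR run ends at 12:43 − 201 min = 09:22.
Staining starts at 09:22 + 97 min = 10:59.
The PCR run starts at 10:59 − 102 min = 09:17.
Staining starts at 10:59 and the PCR run starts at 09:17, so the PCR run is first.

the PCR run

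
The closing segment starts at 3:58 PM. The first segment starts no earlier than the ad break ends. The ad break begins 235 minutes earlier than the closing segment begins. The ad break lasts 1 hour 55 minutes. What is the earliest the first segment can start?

The ad break starts at 3:58 PM − 235 min = 12:03 PM.
The ad break ends at 12:03 PM + 115 min = 1:58 PM.
The first segment is bounded by the ad break, so the earliest it can start is 1:58 PM.

1:58 PM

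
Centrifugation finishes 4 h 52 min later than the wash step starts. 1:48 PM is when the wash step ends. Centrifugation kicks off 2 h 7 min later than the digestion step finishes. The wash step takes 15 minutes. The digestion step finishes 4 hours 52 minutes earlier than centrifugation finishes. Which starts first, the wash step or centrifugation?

the wash step

The wash step starts at 1:48 PM − 15 min = 1:33 PM.
Centrifugation ends at 1:33 PM + 292 min = 6:25 PM.
The digestion step ends at 6:25 PM − 292 min = 1:33 PM.
Centrifugation starts at 1:33 PM + 127 min = 3:40 PM.
The wash step starts at 1:33 PM and centrifugation starts at 3:40 PM, so the wash step is first.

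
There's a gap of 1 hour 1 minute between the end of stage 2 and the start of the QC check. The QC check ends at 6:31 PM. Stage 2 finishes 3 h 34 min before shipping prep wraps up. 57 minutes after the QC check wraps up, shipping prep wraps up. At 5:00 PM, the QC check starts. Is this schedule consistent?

No

Shipping prep ends at 6:31 PM + 57 min = 7:28 PM.
Stage 2 ends at 7:28 PM − 214 min = 3:54 PM.
The QC check starts at 3:54 PM + 61 min = 4:55 PM.
But the QC check is also said to start at 5:00 PM — a 5-minute conflict.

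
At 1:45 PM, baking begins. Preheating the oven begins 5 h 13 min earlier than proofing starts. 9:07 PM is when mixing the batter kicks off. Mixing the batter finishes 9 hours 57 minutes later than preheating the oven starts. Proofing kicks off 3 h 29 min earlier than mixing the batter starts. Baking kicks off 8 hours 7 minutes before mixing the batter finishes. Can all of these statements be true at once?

No

Proofing starts at 9:07 PM − 209 min = 5:38 PM.
Preheating the oven starts at 5:38 PM − 313 min = 12:25 PM.
Mixing the batter ends at 12:25 PM + 597 min = 10:22 PM.
Baking starts at 10:22 PM − 487 min = 2:15 PM.
But baking is also said to start at 1:45 PM — a 30-minute conflict.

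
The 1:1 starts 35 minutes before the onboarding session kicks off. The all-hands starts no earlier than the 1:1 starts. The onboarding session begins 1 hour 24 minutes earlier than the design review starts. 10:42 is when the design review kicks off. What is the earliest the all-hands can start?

08:43

The onboarding session starts at 10:42 − 84 min = 09:18.
The 1:1 starts at 09:18 − 35 min = 08:43.
The all-hands is bounded by the 1:1, so the earliest it can start is 08:43.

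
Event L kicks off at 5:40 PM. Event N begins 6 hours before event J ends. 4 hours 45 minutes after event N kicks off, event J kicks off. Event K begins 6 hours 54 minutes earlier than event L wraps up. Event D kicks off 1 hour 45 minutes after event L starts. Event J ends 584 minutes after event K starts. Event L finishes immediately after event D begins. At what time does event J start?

9:00 PM

Event D starts at 5:40 PM + 105 min = 7:25 PM.
So event L ends at 7:25 PM.
Event K starts at 7:25 PM − 414 min = 12:31 PM.
Event J ends at 12:31 PM + 584 min = 10:15 PM.
Event N starts at 10:15 PM − 360 min = 4:15 PM.
Event J starts at 4:15 PM + 285 min = 9:00 PM.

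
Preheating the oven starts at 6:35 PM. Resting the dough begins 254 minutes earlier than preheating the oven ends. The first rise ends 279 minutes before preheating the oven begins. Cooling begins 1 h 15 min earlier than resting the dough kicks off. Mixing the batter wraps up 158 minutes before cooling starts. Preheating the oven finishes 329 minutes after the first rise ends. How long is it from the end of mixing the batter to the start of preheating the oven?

The first rise ends at 6:35 PM − 279 min = 1:56 PM.
Preheating the oven ends at 1:56 PM + 329 min = 7:25 PM.
Resting the dough starts at 7:25 PM − 254 min = 3:11 PM.
Cooling starts at 3:11 PM − 75 min = 1:56 PM.
Mixing the batter ends at 1:56 PM − 158 min = 11:18 AM.
From 11:18 AM to 6:35 PM is 7 h 17 min.

7 h 17 min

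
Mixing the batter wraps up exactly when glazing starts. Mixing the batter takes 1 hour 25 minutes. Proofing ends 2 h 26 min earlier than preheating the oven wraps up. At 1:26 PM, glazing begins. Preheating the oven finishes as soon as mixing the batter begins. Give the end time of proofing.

9:35 AM

Mixing the batter ends at 1:26 PM.
Mixing the batter starts at 1:26 PM − 85 min = 12:01 PM.
So preheating the oven ends at 12:01 PM.
Proofing ends at 12:01 PM − 146 min = 9:35 AM.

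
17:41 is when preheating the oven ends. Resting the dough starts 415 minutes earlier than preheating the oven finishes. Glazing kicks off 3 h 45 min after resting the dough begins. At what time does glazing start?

Resting the dough starts at 17:41 − 415 min = 10:46.
Glazing starts at 10:46 + 225 min = 14:31.

14:31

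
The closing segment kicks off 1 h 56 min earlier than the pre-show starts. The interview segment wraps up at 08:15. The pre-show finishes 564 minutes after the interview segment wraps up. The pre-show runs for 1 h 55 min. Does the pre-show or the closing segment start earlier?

The pre-show ends at 08:15 + 564 min = 17:39.
The pre-show starts at 17:39 − 115 min = 15:44.
The closing segment starts at 15:44 − 116 min = 13:48.
The pre-show starts at 15:44 and the closing segment starts at 13:48, so the closing segment is first.

the closing segment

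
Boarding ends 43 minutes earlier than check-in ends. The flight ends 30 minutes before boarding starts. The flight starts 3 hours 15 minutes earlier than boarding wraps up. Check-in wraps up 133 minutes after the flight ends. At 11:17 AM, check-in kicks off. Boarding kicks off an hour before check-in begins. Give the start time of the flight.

Boarding starts at 11:17 AM − 60 min = 10:17 AM.
The flight ends at 10:17 AM − 30 min = 9:47 AM.
Check-in ends at 9:47 AM + 133 min = 12:00 PM.
Boarding ends at 12:00 PM − 43 min = 11:17 AM.
The flight starts at 11:17 AM − 195 min = 8:02 AM.

8:02 AM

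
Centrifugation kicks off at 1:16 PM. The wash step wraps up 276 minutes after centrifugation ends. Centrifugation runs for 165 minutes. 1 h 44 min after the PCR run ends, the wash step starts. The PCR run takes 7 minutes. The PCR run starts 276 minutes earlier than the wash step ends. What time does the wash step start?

Centrifugation ends at 1:16 PM + 165 min = 4:01 PM.
The wash step ends at 4:01 PM + 276 min = 8:37 PM.
The PCR run starts at 8:37 PM − 276 min = 4:01 PM.
The PCR run ends at 4:01 PM + 7 min = 4:08 PM.
The wash step starts at 4:08 PM + 104 min = 5:52 PM.

5:52 PM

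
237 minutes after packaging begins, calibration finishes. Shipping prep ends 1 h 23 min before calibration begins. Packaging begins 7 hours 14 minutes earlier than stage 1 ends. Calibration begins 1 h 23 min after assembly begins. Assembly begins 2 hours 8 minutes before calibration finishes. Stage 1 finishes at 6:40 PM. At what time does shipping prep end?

1:15 PM

Packaging starts at 6:40 PM − 434 min = 11:26 AM.
Calibration ends at 11:26 AM + 237 min = 3:23 PM.
Assembly starts at 3:23 PM − 128 min = 1:15 PM.
Calibration starts at 1:15 PM + 83 min = 2:38 PM.
Shipping prep ends at 2:38 PM − 83 min = 1:15 PM.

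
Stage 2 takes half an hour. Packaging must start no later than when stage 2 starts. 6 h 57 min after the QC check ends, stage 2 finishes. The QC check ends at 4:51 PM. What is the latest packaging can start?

11:18 PM

Stage 2 ends at 4:51 PM + 417 min = 11:48 PM.
Stage 2 starts at 11:48 PM − 30 min = 11:18 PM.
Packaging is bounded by stage 2, so the latest it can start is 11:18 PM.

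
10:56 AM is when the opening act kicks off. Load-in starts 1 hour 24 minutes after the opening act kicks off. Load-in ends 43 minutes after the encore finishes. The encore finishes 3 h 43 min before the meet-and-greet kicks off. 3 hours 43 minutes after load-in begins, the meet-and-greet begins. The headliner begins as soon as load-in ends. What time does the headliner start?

Load-in starts at 10:56 AM + 84 min = 12:20 PM.
The meet-and-greet starts at 12:20 PM + 223 min = 4:03 PM.
The encore ends at 4:03 PM − 223 min = 12:20 PM.
Load-in ends at 12:20 PM + 43 min = 1:03 PM.
So the headliner starts at 1:03 PM.

1:03 PM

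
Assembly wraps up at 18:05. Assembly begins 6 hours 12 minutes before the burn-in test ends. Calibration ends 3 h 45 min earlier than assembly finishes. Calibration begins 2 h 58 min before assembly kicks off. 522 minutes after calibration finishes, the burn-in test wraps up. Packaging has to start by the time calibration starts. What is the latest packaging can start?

Calibration ends at 18:05 − 225 min = 14:20.
The burn-in test ends at 14:20 + 522 min = 23:02.
Assembly starts at 23:02 − 372 min = 16:50.
Calibration starts at 16:50 − 178 min = 13:52.
Packaging is bounded by calibration, so the latest it can start is 13:52.

13:52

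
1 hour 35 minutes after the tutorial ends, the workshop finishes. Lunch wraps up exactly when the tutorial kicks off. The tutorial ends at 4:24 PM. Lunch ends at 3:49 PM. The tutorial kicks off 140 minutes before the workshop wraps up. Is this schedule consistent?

The workshop ends at 4:24 PM + 95 min = 5:59 PM.
The tutorial starts at 5:59 PM − 140 min = 3:39 PM.
So lunch ends at 3:39 PM.
But lunch is also said to end at 3:49 PM — a 10-minute conflict.

No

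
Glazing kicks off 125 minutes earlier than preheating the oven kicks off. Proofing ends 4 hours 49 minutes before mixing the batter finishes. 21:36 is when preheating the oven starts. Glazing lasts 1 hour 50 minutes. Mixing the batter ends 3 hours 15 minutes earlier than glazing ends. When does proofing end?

Glazing starts at 21:36 − 125 min = 19:31.
Glazing ends at 19:31 + 110 min = 21:21.
Mixing the batter ends at 21:21 − 195 min = 18:06.
Proofing ends at 18:06 − 289 min = 13:17.

13:17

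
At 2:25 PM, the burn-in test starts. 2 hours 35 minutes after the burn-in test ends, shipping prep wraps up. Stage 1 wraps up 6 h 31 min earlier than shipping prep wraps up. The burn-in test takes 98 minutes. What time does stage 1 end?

The burn-in test ends at 2:25 PM + 98 min = 4:03 PM.
Shipping prep ends at 4:03 PM + 155 min = 6:38 PM.
Stage 1 ends at 6:38 PM − 391 min = 12:07 PM.

12:07 PM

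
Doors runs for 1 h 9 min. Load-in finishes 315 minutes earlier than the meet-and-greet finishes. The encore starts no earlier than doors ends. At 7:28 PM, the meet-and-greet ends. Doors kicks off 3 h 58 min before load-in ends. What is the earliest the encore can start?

11:24 AM

Load-in ends at 7:28 PM − 315 min = 2:13 PM.
Doors starts at 2:13 PM − 238 min = 10:15 AM.
Doors ends at 10:15 AM + 69 min = 11:24 AM.
The encore is bounded by doors, so the earliest it can start is 11:24 AM.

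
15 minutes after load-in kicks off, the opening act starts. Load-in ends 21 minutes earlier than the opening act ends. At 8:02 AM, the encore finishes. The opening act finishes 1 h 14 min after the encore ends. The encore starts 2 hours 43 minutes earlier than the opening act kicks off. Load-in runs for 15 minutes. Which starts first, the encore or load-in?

the encore

The opening act ends at 8:02 AM + 74 min = 9:16 AM.
Load-in ends at 9:16 AM − 21 min = 8:55 AM.
Load-in starts at 8:55 AM − 15 min = 8:40 AM.
The opening act starts at 8:40 AM + 15 min = 8:55 AM.
The encore starts at 8:55 AM − 163 min = 6:12 AM.
The encore starts at 6:12 AM and load-in starts at 8:40 AM, so the encore is first.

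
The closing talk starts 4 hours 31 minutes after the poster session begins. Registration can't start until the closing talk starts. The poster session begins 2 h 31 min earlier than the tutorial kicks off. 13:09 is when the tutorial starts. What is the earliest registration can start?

The poster session starts at 13:09 − 151 min = 10:38.
The closing talk starts at 10:38 + 271 min = 15:09.
Registration is bounded by the closing talk, so the earliest it can start is 15:09.

15:09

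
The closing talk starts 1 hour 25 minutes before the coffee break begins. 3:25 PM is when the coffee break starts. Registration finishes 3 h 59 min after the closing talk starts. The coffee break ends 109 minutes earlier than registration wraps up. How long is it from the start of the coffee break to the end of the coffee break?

The closing talk starts at 3:25 PM − 85 min = 2:00 PM.
Registration ends at 2:00 PM + 239 min = 5:59 PM.
The coffee break ends at 5:59 PM − 109 min = 4:10 PM.
From 3:25 PM to 4:10 PM is 45 minutes.

45 minutes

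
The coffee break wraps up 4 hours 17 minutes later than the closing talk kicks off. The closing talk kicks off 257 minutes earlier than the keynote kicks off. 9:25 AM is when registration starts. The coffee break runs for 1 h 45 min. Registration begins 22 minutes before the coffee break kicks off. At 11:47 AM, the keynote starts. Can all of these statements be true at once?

No

The closing talk starts at 11:47 AM − 257 min = 7:30 AM.
The coffee break ends at 7:30 AM + 257 min = 11:47 AM.
The coffee break starts at 11:47 AM − 105 min = 10:02 AM.
Registration starts at 10:02 AM − 22 min = 9:40 AM.
But registration is also said to start at 9:25 AM — a 15-minute conflict.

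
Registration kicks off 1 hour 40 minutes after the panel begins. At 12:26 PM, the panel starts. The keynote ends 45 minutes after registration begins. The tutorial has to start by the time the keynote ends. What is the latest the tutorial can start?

2:51 PM

Registration starts at 12:26 PM + 100 min = 2:06 PM.
The keynote ends at 2:06 PM + 45 min = 2:51 PM.
The tutorial is bounded by the keynote, so the latest it can start is 2:51 PM.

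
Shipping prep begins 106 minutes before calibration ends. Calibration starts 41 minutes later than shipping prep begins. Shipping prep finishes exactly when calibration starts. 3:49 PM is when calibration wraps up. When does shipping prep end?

2:44 PM

Shipping prep starts at 3:49 PM − 106 min = 2:03 PM.
Calibration starts at 2:03 PM + 41 min = 2:44 PM.
So shipping prep ends at 2:44 PM.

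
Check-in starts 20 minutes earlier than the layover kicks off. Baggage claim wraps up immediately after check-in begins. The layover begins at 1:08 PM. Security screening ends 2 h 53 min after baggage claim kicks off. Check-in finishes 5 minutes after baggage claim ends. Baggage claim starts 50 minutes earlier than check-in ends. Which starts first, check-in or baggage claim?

Check-in starts at 1:08 PM − 20 min = 12:48 PM.
So baggage claim ends at 12:48 PM.
Check-in ends at 12:48 PM + 5 min = 12:53 PM.
Baggage claim starts at 12:53 PM − 50 min = 12:03 PM.
Check-in starts at 12:48 PM and baggage claim starts at 12:03 PM, so baggage claim is first.

baggage claim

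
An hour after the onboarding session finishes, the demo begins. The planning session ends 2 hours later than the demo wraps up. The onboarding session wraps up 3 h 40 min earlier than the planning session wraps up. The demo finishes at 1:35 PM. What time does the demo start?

The planning session ends at 1:35 PM + 120 min = 3:35 PM.
The onboarding session ends at 3:35 PM − 220 min = 11:55 AM.
The demo starts at 11:55 AM + 60 min = 12:55 PM.

12:55 PM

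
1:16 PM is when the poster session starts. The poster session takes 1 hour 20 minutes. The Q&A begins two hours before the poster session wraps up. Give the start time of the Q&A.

The poster session ends at 1:16 PM + 80 min = 2:36 PM.
The Q&A starts at 2:36 PM − 120 min = 12:36 PM.

12:36 PM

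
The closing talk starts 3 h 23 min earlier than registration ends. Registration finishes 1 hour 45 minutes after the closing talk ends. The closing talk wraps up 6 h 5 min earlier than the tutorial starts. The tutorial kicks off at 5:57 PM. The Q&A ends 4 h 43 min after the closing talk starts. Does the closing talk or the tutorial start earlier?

the closing talk

The closing talk ends at 5:57 PM − 365 min = 11:52 AM.
Registration ends at 11:52 AM + 105 min = 1:37 PM.
The closing talk starts at 1:37 PM − 203 min = 10:14 AM.
The closing talk starts at 10:14 AM and the tutorial starts at 5:57 PM, so the closing talk is first.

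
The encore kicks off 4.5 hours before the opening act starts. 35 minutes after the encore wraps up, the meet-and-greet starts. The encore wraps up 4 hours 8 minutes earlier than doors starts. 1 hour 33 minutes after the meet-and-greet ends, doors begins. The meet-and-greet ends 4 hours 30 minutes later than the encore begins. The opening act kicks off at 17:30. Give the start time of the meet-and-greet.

The encore starts at 17:30 − 270 min = 13:00.
The meet-and-greet ends at 13:00 + 270 min = 17:30.
Doors starts at 17:30 + 93 min = 19:03.
The encore ends at 19:03 − 248 min = 14:55.
The meet-and-greet starts at 14:55 + 35 min = 15:30.

15:30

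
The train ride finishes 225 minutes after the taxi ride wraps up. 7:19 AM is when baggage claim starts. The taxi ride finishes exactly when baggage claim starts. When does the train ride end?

11:04 AM

The taxi ride ends at 7:19 AM.
The train ride ends at 7:19 AM + 225 min = 11:04 AM.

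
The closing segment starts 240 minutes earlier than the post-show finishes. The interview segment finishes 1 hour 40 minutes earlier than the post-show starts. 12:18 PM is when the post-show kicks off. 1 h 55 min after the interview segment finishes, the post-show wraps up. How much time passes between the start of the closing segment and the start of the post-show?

225 minutes

The interview segment ends at 12:18 PM − 100 min = 10:38 AM.
The post-show ends at 10:38 AM + 115 min = 12:33 PM.
The closing segment starts at 12:33 PM − 240 min = 8:33 AM.
From 8:33 AM to 12:18 PM is 225 minutes.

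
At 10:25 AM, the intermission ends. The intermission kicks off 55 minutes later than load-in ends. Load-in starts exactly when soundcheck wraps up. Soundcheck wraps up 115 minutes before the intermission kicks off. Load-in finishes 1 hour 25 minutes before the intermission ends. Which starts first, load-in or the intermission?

Load-in ends at 10:25 AM − 85 min = 9:00 AM.
The intermission starts at 9:00 AM + 55 min = 9:55 AM.
Soundcheck ends at 9:55 AM − 115 min = 8:00 AM.
So load-in starts at 8:00 AM.
Load-in starts at 8:00 AM and the intermission starts at 9:55 AM, so load-in is first.

load-in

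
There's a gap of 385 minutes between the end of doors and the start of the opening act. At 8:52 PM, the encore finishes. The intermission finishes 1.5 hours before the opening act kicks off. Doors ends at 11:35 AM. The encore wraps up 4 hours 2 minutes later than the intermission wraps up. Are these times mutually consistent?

No

The opening act starts at 11:35 AM + 385 min = 6:00 PM.
The intermission ends at 6:00 PM − 90 min = 4:30 PM.
The encore ends at 4:30 PM + 242 min = 8:32 PM.
But the encore is also said to end at 8:52 PM — a 20-minute conflict.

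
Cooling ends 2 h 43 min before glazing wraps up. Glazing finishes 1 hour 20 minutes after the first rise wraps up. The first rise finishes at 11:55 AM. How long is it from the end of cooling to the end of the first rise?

Glazing ends at 11:55 AM + 80 min = 1:15 PM.
Cooling ends at 1:15 PM − 163 min = 10:32 AM.
From 10:32 AM to 11:55 AM is 1 h 23 min.

1 h 23 min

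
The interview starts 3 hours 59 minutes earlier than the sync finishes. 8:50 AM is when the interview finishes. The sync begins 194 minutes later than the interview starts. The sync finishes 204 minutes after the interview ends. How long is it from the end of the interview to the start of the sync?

2 hours 39 minutes

The sync ends at 8:50 AM + 204 min = 12:14 PM.
The interview starts at 12:14 PM − 239 min = 8:15 AM.
The sync starts at 8:15 AM + 194 min = 11:29 AM.
From 8:50 AM to 11:29 AM is 2 hours 39 minutes.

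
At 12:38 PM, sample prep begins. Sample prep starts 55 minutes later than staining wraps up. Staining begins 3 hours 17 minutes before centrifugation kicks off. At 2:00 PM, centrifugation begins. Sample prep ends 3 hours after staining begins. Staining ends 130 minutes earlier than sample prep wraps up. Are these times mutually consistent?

No

Staining starts at 2:00 PM − 197 min = 10:43 AM.
Sample prep ends at 10:43 AM + 180 min = 1:43 PM.
Staining ends at 1:43 PM − 130 min = 11:33 AM.
Sample prep starts at 11:33 AM + 55 min = 12:28 PM.
But sample prep is also said to start at 12:38 PM — a 10-minute conflict.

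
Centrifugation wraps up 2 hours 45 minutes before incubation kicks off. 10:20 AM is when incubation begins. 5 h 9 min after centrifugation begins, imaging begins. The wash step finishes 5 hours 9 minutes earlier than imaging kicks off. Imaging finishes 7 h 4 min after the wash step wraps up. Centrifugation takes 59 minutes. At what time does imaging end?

1:40 PM

Centrifugation ends at 10:20 AM − 165 min = 7:35 AM.
Centrifugation starts at 7:35 AM − 59 min = 6:36 AM.
Imaging starts at 6:36 AM + 309 min = 11:45 AM.
The wash step ends at 11:45 AM − 309 min = 6:36 AM.
Imaging ends at 6:36 AM + 424 min = 1:40 PM.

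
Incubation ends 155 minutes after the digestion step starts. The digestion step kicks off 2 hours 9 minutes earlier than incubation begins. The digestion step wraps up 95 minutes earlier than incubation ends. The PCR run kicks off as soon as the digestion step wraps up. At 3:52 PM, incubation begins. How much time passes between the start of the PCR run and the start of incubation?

1 hour 9 minutes

The digestion step starts at 3:52 PM − 129 min = 1:43 PM.
Incubation ends at 1:43 PM + 155 min = 4:18 PM.
The digestion step ends at 4:18 PM − 95 min = 2:43 PM.
So the PCR run starts at 2:43 PM.
From 2:43 PM to 3:52 PM is 1 hour 9 minutes.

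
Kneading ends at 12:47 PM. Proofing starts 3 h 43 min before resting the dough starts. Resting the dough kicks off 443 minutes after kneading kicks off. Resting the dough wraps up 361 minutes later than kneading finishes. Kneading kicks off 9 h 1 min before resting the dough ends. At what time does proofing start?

Resting the dough ends at 12:47 PM + 361 min = 6:48 PM.
Kneading starts at 6:48 PM − 541 min = 9:47 AM.
Resting the dough starts at 9:47 AM + 443 min = 5:10 PM.
Proofing starts at 5:10 PM − 223 min = 1:27 PM.

1:27 PM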